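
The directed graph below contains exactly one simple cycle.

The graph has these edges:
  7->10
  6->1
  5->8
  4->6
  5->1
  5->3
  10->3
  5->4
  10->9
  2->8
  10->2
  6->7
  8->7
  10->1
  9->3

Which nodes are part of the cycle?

DFS with gray/black marking from 8:
8 gray
  7 gray
    10 gray
      1 gray
      1 black
      9 gray
        3 gray
        3 black
      9 black
      10→3: 3 black — skip
      2 gray
        2→8: 8 is gray → back edge
Back edge closes the cycle 8 → 7 → 10 → 2 → 8; its vertices are {2, 7, 8, 10}.

2, 7, 8, 10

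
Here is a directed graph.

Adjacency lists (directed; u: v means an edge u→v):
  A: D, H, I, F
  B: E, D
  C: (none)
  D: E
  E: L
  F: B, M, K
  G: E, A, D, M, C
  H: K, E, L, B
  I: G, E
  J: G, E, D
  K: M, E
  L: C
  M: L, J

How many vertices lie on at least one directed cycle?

A vertex is on a directed cycle iff it belongs to a strongly connected component of size ≥ 2 (or has a self-loop).
The vertices on cycles are {A, F, G, H, I, J, K, M} — 8 in total.

8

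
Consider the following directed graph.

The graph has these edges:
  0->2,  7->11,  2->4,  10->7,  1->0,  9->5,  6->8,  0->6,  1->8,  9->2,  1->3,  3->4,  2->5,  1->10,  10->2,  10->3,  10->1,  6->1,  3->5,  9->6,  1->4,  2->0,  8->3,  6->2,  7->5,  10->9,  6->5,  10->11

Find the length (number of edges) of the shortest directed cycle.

2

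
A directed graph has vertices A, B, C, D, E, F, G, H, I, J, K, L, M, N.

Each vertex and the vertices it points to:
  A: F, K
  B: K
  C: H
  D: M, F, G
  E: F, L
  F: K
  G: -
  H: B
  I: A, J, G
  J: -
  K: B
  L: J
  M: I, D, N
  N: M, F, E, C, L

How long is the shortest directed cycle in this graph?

2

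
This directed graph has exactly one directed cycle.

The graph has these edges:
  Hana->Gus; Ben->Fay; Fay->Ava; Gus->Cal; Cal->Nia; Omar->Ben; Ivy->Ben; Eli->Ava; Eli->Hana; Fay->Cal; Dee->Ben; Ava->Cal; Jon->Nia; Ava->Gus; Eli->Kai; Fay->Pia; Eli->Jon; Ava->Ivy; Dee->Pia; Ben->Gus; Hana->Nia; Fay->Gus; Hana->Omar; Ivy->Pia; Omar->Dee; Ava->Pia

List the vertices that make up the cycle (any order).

Ava, Ben, Fay, Ivy

DFS with gray/black marking from Ava:
Ava gray
  Pia gray
  Pia black
  Gus gray
    Cal gray
      Nia gray
      Nia black
    Cal black
  Gus black
  Ava→Cal: Cal black — skip
  Ivy gray
    Ivy→Pia: Pia black — skip
    Ben gray
      Fay gray
        Fay→Pia: Pia black — skip
        Fay→Ava: Ava is gray → back edge
Back edge closes the cycle Ava → Ivy → Ben → Fay → Ava; its vertices are {Ava, Ben, Fay, Ivy}.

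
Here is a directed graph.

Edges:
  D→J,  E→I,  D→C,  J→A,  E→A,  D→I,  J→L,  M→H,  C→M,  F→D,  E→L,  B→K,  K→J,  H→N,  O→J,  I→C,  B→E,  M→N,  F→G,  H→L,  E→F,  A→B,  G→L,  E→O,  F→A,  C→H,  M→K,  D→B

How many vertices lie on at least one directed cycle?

11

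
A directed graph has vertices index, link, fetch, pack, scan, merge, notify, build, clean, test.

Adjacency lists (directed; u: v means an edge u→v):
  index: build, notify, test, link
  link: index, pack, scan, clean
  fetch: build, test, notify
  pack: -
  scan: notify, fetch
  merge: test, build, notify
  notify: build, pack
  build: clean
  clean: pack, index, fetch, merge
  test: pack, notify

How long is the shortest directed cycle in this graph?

2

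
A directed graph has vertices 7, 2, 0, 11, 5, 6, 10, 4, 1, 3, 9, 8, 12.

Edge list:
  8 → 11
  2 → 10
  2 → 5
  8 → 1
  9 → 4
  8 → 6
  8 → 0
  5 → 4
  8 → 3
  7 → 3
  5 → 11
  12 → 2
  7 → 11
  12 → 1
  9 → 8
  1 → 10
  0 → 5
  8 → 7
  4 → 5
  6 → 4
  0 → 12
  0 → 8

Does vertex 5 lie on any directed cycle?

5 is on a cycle iff 5 can reach itself via ≥1 edge.
5 → 4 → 5 — yes.

Yes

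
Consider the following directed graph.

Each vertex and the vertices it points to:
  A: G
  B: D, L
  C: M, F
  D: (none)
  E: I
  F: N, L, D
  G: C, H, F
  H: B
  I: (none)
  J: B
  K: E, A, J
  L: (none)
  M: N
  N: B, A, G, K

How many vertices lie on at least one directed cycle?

7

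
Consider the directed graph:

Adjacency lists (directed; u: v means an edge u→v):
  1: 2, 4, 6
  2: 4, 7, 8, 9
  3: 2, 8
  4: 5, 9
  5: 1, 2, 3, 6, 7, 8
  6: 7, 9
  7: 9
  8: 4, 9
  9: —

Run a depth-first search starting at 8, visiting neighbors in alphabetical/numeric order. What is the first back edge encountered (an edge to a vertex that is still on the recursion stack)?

2->4

DFS from 8 (visiting neighbors in alphabetical/numeric order); mark gray on enter, black on exit:
8 gray
  4 gray
    5 gray
      1 gray
        2 gray
          2→4: 4 is gray → back edge
First back edge: 2 → 4.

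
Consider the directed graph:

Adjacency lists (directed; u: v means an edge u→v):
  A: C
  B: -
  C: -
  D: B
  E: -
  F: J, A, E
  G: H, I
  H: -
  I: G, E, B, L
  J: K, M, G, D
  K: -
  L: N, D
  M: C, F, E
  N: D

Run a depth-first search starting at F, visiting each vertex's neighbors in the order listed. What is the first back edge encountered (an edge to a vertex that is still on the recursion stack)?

M->F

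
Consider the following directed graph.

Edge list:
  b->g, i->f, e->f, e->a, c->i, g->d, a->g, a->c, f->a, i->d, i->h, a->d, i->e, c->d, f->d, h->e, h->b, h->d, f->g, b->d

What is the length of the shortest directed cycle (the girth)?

4

For each vertex v, BFS finds the shortest path from v back to v.
The shortest such closed walk is c → i → e → a → c, length 4.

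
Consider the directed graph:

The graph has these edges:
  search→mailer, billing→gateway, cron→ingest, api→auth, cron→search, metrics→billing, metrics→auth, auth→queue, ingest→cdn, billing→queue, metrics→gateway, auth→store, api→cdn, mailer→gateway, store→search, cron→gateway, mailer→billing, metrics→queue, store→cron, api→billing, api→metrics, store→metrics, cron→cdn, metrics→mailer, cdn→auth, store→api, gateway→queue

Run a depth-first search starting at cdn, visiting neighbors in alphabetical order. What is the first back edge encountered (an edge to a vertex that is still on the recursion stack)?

DFS from cdn (visiting neighbors in alphabetical order); mark gray on enter, black on exit:
cdn gray
  auth gray
    queue gray
    queue black
    store gray
      api gray
        api→auth: auth is gray → back edge
First back edge: api → auth.

api->auth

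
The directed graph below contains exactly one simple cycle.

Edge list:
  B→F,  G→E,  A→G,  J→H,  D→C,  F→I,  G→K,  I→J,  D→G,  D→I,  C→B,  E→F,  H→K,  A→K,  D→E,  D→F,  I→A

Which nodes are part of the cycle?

A, E, F, G, I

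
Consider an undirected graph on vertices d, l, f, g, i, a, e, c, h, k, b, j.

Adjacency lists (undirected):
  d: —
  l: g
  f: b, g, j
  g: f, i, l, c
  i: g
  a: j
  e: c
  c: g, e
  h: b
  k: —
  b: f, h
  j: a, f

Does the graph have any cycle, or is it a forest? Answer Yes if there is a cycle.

DFS, tracking each vertex's parent; an edge to a visited non-parent vertex closes a cycle.
Start from h:
visit h (parent –)
  visit b (parent h)
    visit f (parent b)
      f–b: parent, skip
      visit g (parent f)
        g–f: parent, skip
        visit i (parent g)
          i–g: parent, skip
        visit l (parent g)
          l–g: parent, skip
        visit c (parent g)
          c–g: parent, skip
          visit e (parent c)
            e–c: parent, skip
      visit j (parent f)
        visit a (parent j)
          a–j: parent, skip
        j–f: parent, skip
    b–h: parent, skip
visit d (parent –)
visit k (parent –)
No non-parent visited neighbor found — the graph is a forest.

No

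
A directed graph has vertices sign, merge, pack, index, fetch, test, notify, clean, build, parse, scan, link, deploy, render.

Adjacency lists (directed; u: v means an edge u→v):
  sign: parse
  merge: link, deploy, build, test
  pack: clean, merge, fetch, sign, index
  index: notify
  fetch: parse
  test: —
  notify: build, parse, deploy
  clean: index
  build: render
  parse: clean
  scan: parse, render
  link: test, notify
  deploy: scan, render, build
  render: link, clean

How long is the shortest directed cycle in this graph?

4

For each vertex v, BFS finds the shortest path from v back to v.
The shortest such closed walk is clean → index → notify → parse → clean, length 4.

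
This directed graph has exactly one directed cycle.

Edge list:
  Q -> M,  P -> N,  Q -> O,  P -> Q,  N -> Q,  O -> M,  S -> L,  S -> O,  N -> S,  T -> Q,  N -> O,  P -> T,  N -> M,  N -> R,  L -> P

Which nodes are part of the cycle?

DFS with gray/black marking from P:
P gray
  Q gray
    M gray
    M black
    O gray
      O→M: M black — skip
    O black
  Q black
  N gray
    N→O: O black — skip
    R gray
    R black
    S gray
      S→O: O black — skip
      L gray
        L→P: P is gray → back edge
Back edge closes the cycle P → N → S → L → P; its vertices are {L, N, P, S}.

L, N, P, S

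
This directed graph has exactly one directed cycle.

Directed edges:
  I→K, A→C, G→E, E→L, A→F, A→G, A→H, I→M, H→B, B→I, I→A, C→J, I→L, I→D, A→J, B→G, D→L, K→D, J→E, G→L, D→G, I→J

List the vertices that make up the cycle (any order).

A, B, H, I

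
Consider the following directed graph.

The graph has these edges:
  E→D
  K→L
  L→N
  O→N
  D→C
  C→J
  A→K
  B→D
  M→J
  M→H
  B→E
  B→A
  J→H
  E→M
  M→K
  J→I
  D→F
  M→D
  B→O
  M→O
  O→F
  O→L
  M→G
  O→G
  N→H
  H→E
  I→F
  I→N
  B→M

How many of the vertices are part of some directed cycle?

11

A vertex is on a directed cycle iff it belongs to a strongly connected component of size ≥ 2 (or has a self-loop).
The vertices on cycles are {C, D, E, H, I, J, K, L, M, N, O} — 11 in total.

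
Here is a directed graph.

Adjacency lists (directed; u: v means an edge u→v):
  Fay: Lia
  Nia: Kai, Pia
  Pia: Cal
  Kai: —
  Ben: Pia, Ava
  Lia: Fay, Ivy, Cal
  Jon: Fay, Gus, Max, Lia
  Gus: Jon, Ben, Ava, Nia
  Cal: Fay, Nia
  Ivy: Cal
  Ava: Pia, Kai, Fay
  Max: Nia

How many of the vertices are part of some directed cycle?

8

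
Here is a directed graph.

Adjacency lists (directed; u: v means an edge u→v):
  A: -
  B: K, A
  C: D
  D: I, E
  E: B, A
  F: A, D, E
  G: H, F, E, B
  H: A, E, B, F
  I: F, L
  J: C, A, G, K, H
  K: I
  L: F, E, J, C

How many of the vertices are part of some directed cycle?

A vertex is on a directed cycle iff it belongs to a strongly connected component of size ≥ 2 (or has a self-loop).
The vertices on cycles are {B, C, D, E, F, G, H, I, J, K, L} — 11 in total.

11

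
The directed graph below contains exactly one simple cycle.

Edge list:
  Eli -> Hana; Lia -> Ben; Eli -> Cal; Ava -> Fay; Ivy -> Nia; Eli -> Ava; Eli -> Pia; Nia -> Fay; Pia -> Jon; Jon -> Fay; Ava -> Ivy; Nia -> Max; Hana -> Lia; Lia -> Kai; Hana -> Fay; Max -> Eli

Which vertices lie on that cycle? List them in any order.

Ava, Eli, Ivy, Max, Nia

DFS with gray/black marking from Eli:
Eli gray
  Ava gray
    Fay gray
    Fay black
    Ivy gray
      Nia gray
        Nia→Fay: Fay black — skip
        Max gray
          Max→Eli: Eli is gray → back edge
Back edge closes the cycle Eli → Ava → Ivy → Nia → Max → Eli; its vertices are {Ava, Eli, Ivy, Max, Nia}.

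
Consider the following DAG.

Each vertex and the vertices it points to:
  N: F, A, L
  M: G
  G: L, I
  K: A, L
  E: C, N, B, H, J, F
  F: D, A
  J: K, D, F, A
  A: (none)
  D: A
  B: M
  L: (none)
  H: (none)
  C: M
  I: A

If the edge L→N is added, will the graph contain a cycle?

Yes

Adding L→N creates a cycle iff N can already reach L.
Path from N: N → L.
So N → … → L → N is a cycle.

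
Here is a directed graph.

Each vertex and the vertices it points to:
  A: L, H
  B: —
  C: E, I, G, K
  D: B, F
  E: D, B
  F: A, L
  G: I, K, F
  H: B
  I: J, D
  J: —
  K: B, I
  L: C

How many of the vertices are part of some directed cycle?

A vertex is on a directed cycle iff it belongs to a strongly connected component of size ≥ 2 (or has a self-loop).
The vertices on cycles are {A, C, D, E, F, G, I, K, L} — 9 in total.

9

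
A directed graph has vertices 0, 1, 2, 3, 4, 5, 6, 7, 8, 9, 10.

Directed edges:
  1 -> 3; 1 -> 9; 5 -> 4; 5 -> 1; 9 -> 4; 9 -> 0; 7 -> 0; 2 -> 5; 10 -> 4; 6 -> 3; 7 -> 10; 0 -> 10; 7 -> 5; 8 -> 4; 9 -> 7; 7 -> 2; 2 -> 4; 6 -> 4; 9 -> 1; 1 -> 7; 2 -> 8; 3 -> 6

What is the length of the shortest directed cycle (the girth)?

2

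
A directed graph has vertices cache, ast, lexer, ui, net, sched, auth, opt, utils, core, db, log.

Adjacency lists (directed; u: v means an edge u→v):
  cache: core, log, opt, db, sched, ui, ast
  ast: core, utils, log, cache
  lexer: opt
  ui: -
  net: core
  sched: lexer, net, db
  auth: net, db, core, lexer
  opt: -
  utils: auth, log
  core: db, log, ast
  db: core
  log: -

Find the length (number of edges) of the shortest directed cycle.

For each vertex v, BFS finds the shortest path from v back to v.
The shortest such closed walk is cache → ast → cache, length 2.

2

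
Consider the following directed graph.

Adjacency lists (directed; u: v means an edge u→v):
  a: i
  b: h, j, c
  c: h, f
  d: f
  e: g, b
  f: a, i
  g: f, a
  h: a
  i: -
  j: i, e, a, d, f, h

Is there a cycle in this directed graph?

Yes

DFS with white/gray/black marking, starting from d:
d gray
  f gray
    a gray
      i gray
      i black
    a black
    f→i: i black — skip
  f black
d black
b gray
  h gray
    h→a: a black — skip
  h black
  j gray
    j→i: i black — skip
    e gray
      g gray
        g→f: f black — skip
        g→a: a black — skip
      g black
      e→b: b is gray → back edge
Back edge found, so a cycle exists: b → j → e → b.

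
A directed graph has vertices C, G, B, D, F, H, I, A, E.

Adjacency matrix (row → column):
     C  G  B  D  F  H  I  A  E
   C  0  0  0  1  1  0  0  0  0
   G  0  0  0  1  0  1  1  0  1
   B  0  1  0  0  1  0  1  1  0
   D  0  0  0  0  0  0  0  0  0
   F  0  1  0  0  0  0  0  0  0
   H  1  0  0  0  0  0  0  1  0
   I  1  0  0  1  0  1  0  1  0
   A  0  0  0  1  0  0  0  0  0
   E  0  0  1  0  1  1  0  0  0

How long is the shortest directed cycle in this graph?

3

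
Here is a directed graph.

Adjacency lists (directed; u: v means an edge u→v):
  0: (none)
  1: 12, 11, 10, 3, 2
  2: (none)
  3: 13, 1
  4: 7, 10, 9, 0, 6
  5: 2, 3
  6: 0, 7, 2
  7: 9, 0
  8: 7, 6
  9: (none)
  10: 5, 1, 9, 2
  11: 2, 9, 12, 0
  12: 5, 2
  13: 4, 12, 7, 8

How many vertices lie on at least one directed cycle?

A vertex is on a directed cycle iff it belongs to a strongly connected component of size ≥ 2 (or has a self-loop).
The vertices on cycles are {1, 3, 4, 5, 10, 11, 12, 13} — 8 in total.

8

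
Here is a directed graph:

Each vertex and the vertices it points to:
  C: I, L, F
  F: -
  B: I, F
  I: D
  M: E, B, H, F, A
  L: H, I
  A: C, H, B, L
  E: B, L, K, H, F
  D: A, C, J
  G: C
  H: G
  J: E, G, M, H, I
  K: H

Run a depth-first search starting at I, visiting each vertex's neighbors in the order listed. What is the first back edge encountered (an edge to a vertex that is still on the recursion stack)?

DFS from I (visiting each vertex's neighbors in the order listed); mark gray on enter, black on exit:
I gray
  D gray
    A gray
      C gray
        C→I: I is gray → back edge
First back edge: C → I.

C→I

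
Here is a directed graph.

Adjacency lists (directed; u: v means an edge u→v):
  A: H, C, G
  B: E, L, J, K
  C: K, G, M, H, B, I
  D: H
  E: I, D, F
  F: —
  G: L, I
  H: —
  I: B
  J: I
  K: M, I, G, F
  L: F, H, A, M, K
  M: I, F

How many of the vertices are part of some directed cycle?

10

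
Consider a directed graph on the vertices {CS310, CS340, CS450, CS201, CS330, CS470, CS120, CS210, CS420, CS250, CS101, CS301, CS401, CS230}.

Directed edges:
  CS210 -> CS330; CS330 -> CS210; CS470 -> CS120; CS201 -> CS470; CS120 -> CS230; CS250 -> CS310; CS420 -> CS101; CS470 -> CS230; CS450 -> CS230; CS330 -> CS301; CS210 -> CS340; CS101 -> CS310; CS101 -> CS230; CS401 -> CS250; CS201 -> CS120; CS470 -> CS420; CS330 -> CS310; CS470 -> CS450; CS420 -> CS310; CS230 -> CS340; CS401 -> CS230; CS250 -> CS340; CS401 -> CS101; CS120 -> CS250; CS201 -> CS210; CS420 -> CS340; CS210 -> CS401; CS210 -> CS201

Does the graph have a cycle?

DFS with white/gray/black marking, starting from CS330:
CS330 gray
  CS210 gray
    CS210→CS330: CS330 is gray → back edge
Back edge found, so a cycle exists: CS330 → CS210 → CS330.

Yes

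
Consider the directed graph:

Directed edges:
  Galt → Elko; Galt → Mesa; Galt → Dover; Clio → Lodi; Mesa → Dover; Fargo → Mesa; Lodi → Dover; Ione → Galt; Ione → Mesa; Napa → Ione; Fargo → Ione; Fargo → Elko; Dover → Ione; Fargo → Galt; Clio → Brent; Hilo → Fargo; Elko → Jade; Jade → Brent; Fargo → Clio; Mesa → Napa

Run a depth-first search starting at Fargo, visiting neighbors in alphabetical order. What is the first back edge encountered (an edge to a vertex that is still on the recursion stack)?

Galt->Dover

DFS from Fargo (visiting neighbors in alphabetical order); mark gray on enter, black on exit:
Fargo gray
  Clio gray
    Brent gray
    Brent black
    Lodi gray
      Dover gray
        Ione gray
          Galt gray
            Galt→Dover: Dover is gray → back edge
First back edge: Galt → Dover.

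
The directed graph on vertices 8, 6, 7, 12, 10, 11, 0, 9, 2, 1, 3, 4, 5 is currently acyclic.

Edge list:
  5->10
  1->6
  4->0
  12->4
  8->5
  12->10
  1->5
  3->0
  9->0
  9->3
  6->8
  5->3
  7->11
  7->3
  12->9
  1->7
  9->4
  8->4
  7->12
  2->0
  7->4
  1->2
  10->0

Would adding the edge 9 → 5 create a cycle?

No

Adding 9→5 creates a cycle iff 5 can already reach 9.
Explore from 5: no path reaches 9. The graph stays acyclic.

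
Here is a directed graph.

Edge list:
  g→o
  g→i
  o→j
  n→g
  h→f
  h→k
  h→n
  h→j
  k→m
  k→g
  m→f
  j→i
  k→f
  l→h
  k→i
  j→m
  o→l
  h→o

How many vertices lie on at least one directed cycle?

A vertex is on a directed cycle iff it belongs to a strongly connected component of size ≥ 2 (or has a self-loop).
The vertices on cycles are {g, h, k, l, n, o} — 6 in total.

6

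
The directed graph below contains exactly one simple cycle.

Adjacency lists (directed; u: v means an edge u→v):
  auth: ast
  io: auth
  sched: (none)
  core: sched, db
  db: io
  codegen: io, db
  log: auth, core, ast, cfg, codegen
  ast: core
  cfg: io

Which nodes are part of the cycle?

db, io, ast, auth, core

DFS with gray/black marking from core:
core gray
  sched gray
  sched black
  db gray
    io gray
      auth gray
        ast gray
          ast→core: core is gray → back edge
Back edge closes the cycle core → db → io → auth → ast → core; its vertices are {db, io, ast, auth, core}.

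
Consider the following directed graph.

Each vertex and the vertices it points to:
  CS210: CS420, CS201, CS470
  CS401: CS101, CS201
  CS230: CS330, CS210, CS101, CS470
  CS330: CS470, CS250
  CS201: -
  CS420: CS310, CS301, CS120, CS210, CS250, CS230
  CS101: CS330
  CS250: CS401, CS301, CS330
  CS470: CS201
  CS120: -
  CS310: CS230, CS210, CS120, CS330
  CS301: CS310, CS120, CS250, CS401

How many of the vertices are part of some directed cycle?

A vertex is on a directed cycle iff it belongs to a strongly connected component of size ≥ 2 (or has a self-loop).
The vertices on cycles are {CS101, CS210, CS230, CS250, CS301, CS310, CS330, CS401, CS420} — 9 in total.

9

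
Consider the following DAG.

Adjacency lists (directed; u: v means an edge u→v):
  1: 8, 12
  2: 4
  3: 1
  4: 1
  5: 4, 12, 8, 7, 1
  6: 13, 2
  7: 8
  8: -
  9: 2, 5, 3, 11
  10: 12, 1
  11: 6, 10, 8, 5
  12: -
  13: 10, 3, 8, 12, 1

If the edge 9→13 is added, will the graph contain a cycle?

Adding 9→13 creates a cycle iff 13 can already reach 9.
Explore from 13: no path reaches 9. The graph stays acyclic.

No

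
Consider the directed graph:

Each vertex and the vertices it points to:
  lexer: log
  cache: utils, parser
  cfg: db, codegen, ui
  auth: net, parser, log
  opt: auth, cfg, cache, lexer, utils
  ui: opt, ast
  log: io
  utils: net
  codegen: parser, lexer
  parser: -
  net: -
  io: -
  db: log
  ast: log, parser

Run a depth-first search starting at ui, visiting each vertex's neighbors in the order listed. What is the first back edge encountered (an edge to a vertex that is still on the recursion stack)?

DFS from ui (visiting each vertex's neighbors in the order listed); mark gray on enter, black on exit:
ui gray
  opt gray
    auth gray
      net gray
      net black
      parser gray
      parser black
      log gray
        io gray
        io black
      log black
    auth black
    cfg gray
      db gray
        db→log: log black — skip
      db black
      codegen gray
        codegen→parser: parser black — skip
        lexer gray
          lexer→log: log black — skip
        lexer black
      codegen black
      cfg→ui: ui is gray → back edge
First back edge: cfg → ui.

cfg→ui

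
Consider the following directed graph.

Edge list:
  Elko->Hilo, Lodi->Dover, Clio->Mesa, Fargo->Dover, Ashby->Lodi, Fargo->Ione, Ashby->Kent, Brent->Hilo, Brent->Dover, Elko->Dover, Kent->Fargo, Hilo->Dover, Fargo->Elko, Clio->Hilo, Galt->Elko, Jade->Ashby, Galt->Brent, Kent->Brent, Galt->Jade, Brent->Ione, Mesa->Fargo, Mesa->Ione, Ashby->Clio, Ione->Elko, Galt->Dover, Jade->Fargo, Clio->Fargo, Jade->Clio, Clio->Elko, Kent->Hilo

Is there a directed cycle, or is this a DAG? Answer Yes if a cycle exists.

DFS with white/gray/black marking, starting from Clio:
Clio gray
  Elko gray
    Hilo gray
      Dover gray
      Dover black
    Hilo black
    Elko→Dover: Dover black — skip
  Elko black
  Mesa gray
    Ione gray
      Ione→Elko: Elko black — skip
    Ione black
    Fargo gray
      Fargo→Elko: Elko black — skip
      Fargo→Dover: Dover black — skip
      Fargo→Ione: Ione black — skip
    Fargo black
  Mesa black
  Clio→Hilo: Hilo black — skip
  Clio→Fargo: Fargo black — skip
Clio black
Lodi gray
  Lodi→Dover: Dover black — skip
Lodi black
Ashby gray
  Kent gray
    Brent gray
      Brent→Ione: Ione black — skip
      Brent→Dover: Dover black — skip
      Brent→Hilo: Hilo black — skip
    Brent black
    Kent→Fargo: Fargo black — skip
    Kent→Hilo: Hilo black — skip
  Kent black
  Ashby→Clio: Clio black — skip
  Ashby→Lodi: Lodi black — skip
Ashby black
Galt gray
  Galt→Dover: Dover black — skip
  Galt→Elko: Elko black — skip
  Galt→Brent: Brent black — skip
  Jade gray
    Jade→Ashby: Ashby black — skip
    Jade→Clio: Clio black — skip
    Jade→Fargo: Fargo black — skip
  Jade black
Galt black
Every edge goes to a white or black vertex — no back edge, so the graph is acyclic.

No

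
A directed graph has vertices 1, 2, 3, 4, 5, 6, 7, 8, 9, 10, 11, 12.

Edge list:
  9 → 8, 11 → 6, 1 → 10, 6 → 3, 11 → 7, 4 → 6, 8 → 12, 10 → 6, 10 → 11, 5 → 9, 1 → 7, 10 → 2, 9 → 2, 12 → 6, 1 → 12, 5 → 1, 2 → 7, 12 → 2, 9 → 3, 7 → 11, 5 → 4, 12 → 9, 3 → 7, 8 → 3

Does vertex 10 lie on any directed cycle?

No

10 lies on a cycle iff there is a path from 10 back to itself.
Exploring from 10, it never reaches itself; equivalently, its strongly connected component is a singleton.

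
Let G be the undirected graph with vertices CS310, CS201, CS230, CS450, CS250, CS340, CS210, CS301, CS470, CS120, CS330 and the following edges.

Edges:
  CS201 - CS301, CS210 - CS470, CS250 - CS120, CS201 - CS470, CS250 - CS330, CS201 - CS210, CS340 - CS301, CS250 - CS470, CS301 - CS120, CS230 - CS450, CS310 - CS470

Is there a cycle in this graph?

DFS, tracking each vertex's parent; an edge to a visited non-parent vertex closes a cycle.
Start from CS250:
visit CS250 (parent –)
  visit CS120 (parent CS250)
    CS120–CS250: parent, skip
    visit CS301 (parent CS120)
      CS301–CS120: parent, skip
      visit CS201 (parent CS301)
        visit CS470 (parent CS201)
          CS470–CS201: parent, skip
          visit CS210 (parent CS470)
            CS210–CS470: parent, skip
            CS210–CS201: CS201 visited and ≠ parent → cycle
Cycle: CS201 – CS470 – CS210 – CS201.

Yes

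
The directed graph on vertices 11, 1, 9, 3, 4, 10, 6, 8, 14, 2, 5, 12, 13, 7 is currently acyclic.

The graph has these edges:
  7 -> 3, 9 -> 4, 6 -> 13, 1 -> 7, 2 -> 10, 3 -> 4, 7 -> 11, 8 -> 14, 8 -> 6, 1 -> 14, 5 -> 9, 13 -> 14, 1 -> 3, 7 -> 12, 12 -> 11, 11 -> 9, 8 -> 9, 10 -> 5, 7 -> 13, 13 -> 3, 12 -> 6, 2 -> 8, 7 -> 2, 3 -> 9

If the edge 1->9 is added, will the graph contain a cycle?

Adding 1→9 creates a cycle iff 9 can already reach 1.
Explore from 9: no path reaches 1. The graph stays acyclic.

No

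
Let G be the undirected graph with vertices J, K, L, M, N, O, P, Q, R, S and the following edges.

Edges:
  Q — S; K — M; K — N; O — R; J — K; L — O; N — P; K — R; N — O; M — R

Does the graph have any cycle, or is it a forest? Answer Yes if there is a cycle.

DFS, tracking each vertex's parent; an edge to a visited non-parent vertex closes a cycle.
Start from O:
visit O (parent –)
  visit R (parent O)
    R–O: parent, skip
    visit M (parent R)
      visit K (parent M)
        K–R: R visited and ≠ parent → cycle
Cycle: R – M – K – R.

Yes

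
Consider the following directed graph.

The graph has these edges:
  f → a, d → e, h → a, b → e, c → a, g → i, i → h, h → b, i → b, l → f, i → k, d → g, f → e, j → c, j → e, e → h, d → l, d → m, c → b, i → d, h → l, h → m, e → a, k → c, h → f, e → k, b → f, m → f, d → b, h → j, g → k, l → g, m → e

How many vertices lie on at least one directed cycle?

12

A vertex is on a directed cycle iff it belongs to a strongly connected component of size ≥ 2 (or has a self-loop).
The vertices on cycles are {b, c, d, e, f, g, h, i, j, k, l, m} — 12 in total.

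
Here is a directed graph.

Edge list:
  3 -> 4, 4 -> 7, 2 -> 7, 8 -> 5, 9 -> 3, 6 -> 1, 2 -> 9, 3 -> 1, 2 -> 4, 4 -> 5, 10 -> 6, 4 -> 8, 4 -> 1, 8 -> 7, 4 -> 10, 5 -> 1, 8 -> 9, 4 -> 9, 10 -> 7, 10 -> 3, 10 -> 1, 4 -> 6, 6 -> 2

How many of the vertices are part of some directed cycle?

A vertex is on a directed cycle iff it belongs to a strongly connected component of size ≥ 2 (or has a self-loop).
The vertices on cycles are {2, 3, 4, 6, 8, 9, 10} — 7 in total.

7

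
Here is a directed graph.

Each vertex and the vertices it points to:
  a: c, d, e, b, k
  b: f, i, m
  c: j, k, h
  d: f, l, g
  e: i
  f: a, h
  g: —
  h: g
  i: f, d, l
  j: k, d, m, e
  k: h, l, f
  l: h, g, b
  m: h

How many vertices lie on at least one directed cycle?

10

A vertex is on a directed cycle iff it belongs to a strongly connected component of size ≥ 2 (or has a self-loop).
The vertices on cycles are {a, b, c, d, e, f, i, j, k, l} — 10 in total.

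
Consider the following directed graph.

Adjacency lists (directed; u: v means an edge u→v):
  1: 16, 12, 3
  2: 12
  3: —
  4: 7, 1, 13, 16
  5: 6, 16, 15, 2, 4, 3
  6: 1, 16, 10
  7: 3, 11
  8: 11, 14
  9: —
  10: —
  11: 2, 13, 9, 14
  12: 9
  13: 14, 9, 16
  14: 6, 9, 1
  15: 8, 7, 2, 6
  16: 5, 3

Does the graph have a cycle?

Yes

DFS with white/gray/black marking, starting from 14:
14 gray
  6 gray
    1 gray
      16 gray
        5 gray
          5→6: 6 is gray → back edge
Back edge found, so a cycle exists: 6 → 1 → 16 → 5 → 6.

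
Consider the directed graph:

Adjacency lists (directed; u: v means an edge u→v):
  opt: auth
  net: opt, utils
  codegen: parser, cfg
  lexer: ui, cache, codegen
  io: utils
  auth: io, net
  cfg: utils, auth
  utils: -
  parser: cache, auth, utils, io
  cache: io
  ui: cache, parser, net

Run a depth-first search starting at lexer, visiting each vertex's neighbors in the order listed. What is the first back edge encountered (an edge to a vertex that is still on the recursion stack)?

opt->auth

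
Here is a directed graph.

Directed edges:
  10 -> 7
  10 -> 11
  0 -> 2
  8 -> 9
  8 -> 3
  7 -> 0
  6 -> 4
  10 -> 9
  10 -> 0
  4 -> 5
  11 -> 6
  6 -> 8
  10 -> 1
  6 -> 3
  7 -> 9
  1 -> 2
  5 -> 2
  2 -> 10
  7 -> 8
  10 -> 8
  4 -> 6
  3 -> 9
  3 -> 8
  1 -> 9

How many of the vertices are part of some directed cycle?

A vertex is on a directed cycle iff it belongs to a strongly connected component of size ≥ 2 (or has a self-loop).
The vertices on cycles are {0, 1, 2, 3, 4, 5, 6, 7, 8, 10, 11} — 11 in total.

11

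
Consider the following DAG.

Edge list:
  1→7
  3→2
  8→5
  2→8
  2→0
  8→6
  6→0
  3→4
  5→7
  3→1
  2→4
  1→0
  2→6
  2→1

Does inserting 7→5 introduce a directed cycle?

Yes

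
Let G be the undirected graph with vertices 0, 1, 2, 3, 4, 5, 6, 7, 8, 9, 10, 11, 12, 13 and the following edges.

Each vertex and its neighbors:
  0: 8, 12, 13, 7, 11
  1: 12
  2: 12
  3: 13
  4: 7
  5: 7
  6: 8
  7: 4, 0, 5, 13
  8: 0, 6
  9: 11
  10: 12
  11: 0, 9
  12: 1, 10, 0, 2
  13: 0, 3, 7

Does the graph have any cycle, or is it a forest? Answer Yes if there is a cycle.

Yes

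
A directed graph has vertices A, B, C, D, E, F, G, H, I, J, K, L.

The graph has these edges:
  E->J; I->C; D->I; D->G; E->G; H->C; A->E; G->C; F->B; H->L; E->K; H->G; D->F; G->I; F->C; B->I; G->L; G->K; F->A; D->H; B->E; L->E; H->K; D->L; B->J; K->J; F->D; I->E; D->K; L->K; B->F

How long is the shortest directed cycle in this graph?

For each vertex v, BFS finds the shortest path from v back to v.
The shortest such closed walk is F → D → F, length 2.

2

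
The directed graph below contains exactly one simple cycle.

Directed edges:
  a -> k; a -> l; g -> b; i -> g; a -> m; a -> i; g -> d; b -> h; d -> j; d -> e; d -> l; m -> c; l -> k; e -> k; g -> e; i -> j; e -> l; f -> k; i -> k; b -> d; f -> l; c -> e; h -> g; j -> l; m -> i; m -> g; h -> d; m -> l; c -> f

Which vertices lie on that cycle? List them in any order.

DFS with gray/black marking from g:
g gray
  b gray
    h gray
      h→g: g is gray → back edge
Back edge closes the cycle g → b → h → g; its vertices are {b, g, h}.

b, g, h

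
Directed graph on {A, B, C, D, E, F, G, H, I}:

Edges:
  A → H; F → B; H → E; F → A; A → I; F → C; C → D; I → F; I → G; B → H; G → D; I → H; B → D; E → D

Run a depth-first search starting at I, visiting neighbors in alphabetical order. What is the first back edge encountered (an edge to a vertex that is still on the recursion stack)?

A->I

DFS from I (visiting neighbors in alphabetical order); mark gray on enter, black on exit:
I gray
  F gray
    A gray
      H gray
        E gray
          D gray
          D black
        E black
      H black
      A→I: I is gray → back edge
First back edge: A → I.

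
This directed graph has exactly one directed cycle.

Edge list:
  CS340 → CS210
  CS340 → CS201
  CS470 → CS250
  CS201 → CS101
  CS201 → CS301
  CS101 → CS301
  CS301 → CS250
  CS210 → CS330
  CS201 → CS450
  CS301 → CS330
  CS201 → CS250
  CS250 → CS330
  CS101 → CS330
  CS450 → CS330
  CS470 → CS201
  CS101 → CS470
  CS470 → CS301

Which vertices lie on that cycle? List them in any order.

CS101, CS201, CS470

DFS with gray/black marking from CS201:
CS201 gray
  CS101 gray
    CS470 gray
      CS470→CS201: CS201 is gray → back edge
Back edge closes the cycle CS201 → CS101 → CS470 → CS201; its vertices are {CS101, CS201, CS470}.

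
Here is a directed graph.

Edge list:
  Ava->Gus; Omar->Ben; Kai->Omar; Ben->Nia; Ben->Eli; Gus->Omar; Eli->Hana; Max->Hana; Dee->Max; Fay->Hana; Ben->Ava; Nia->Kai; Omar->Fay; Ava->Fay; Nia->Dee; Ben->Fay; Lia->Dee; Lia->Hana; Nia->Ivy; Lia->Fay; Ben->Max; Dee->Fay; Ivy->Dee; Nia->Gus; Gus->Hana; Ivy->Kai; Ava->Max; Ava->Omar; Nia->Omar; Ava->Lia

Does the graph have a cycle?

Yes

DFS with white/gray/black marking, starting from Lia:
Lia gray
  Hana gray
  Hana black
  Dee gray
    Fay gray
      Fay→Hana: Hana black — skip
    Fay black
    Max gray
      Max→Hana: Hana black — skip
    Max black
  Dee black
  Lia→Fay: Fay black — skip
Lia black
Ben gray
  Nia gray
    Nia→Dee: Dee black — skip
    Kai gray
      Omar gray
        Omar→Ben: Ben is gray → back edge
Back edge found, so a cycle exists: Ben → Nia → Kai → Omar → Ben.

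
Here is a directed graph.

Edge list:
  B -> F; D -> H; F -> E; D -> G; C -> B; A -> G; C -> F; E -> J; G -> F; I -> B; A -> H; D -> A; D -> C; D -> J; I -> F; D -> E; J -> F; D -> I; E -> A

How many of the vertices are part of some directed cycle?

A vertex is on a directed cycle iff it belongs to a strongly connected component of size ≥ 2 (or has a self-loop).
The vertices on cycles are {A, E, F, G, J} — 5 in total.

5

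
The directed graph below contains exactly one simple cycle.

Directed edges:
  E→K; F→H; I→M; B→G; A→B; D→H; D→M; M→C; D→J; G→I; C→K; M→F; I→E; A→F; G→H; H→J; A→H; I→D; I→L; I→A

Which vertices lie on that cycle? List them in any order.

DFS with gray/black marking from G:
G gray
  I gray
    D gray
      M gray
        C gray
          K gray
          K black
        C black
        F gray
          H gray
            J gray
            J black
          H black
        F black
      M black
      D→H: H black — skip
      D→J: J black — skip
    D black
    L gray
    L black
    I→M: M black — skip
    E gray
      E→K: K black — skip
    E black
    A gray
      A→H: H black — skip
      B gray
        B→G: G is gray → back edge
Back edge closes the cycle G → I → A → B → G; its vertices are {A, B, G, I}.

A, B, G, I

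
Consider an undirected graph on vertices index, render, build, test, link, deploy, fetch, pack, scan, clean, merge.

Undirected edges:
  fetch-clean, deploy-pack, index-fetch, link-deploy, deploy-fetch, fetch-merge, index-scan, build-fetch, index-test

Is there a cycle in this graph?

No

DFS, tracking each vertex's parent; an edge to a visited non-parent vertex closes a cycle.
Start from merge:
visit merge (parent –)
  visit fetch (parent merge)
    visit clean (parent fetch)
      clean–fetch: parent, skip
    visit build (parent fetch)
      build–fetch: parent, skip
    fetch–merge: parent, skip
    visit deploy (parent fetch)
      visit link (parent deploy)
        link–deploy: parent, skip
      visit pack (parent deploy)
        pack–deploy: parent, skip
      deploy–fetch: parent, skip
    visit index (parent fetch)
      visit scan (parent index)
        scan–index: parent, skip
      index–fetch: parent, skip
      visit test (parent index)
        test–index: parent, skip
visit render (parent –)
No non-parent visited neighbor found — the graph is a forest.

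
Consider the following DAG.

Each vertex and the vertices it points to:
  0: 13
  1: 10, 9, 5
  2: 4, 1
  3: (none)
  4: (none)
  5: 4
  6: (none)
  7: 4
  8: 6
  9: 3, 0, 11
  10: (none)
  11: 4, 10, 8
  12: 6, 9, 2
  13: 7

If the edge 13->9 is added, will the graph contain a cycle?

Adding 13→9 creates a cycle iff 9 can already reach 13.
Path from 9: 9 → 0 → 13.
So 9 → … → 13 → 9 is a cycle.

Yes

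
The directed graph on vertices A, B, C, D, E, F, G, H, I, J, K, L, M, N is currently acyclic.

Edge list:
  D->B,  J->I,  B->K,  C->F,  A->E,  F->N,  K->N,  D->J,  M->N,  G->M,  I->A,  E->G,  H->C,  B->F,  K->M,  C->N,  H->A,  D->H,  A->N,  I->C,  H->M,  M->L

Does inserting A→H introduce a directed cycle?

Adding A→H creates a cycle iff H can already reach A.
Path from H: H → A.
So H → … → A → H is a cycle.

Yes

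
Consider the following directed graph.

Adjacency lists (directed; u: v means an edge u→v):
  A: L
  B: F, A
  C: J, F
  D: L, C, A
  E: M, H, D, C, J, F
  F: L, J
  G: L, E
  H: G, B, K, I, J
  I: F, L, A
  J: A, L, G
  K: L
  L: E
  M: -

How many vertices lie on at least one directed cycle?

A vertex is on a directed cycle iff it belongs to a strongly connected component of size ≥ 2 (or has a self-loop).
The vertices on cycles are {A, B, C, D, E, F, G, H, I, J, K, L} — 12 in total.

12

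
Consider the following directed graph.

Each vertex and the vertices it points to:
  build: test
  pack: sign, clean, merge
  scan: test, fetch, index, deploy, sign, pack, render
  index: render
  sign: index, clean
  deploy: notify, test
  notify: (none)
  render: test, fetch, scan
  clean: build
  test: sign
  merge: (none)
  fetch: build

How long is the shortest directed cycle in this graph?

2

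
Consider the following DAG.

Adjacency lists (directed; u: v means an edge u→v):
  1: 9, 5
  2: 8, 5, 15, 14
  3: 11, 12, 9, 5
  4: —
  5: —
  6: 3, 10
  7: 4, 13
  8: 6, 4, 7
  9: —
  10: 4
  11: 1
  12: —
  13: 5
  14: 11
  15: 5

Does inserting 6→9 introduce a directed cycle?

Adding 6→9 creates a cycle iff 9 can already reach 6.
Explore from 9: no path reaches 6. The graph stays acyclic.

No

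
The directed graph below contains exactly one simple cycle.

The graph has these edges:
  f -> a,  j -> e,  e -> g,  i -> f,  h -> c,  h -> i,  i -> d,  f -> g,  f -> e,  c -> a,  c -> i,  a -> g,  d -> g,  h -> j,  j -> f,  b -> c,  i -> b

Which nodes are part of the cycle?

DFS with gray/black marking from c:
c gray
  i gray
    d gray
      g gray
      g black
    d black
    f gray
      e gray
        e→g: g black — skip
      e black
      f→g: g black — skip
      a gray
        a→g: g black — skip
      a black
    f black
    b gray
      b→c: c is gray → back edge
Back edge closes the cycle c → i → b → c; its vertices are {b, c, i}.

b, c, i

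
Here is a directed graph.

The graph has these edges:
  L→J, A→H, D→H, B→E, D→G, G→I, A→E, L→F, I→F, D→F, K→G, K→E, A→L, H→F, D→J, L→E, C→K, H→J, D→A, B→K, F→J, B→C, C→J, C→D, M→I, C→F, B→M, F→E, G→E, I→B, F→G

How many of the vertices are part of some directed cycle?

11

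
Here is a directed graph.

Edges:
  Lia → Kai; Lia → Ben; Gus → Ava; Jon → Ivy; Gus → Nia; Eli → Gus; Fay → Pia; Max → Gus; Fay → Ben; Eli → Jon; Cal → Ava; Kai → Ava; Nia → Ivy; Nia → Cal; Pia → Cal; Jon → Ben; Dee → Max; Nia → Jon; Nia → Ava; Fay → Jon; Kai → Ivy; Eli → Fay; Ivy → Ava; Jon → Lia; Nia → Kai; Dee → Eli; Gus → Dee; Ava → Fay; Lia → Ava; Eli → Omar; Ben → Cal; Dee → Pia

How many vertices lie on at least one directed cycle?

13

A vertex is on a directed cycle iff it belongs to a strongly connected component of size ≥ 2 (or has a self-loop).
The vertices on cycles are {Ava, Ben, Cal, Dee, Eli, Fay, Gus, Ivy, Jon, Kai, Lia, Max, Pia} — 13 in total.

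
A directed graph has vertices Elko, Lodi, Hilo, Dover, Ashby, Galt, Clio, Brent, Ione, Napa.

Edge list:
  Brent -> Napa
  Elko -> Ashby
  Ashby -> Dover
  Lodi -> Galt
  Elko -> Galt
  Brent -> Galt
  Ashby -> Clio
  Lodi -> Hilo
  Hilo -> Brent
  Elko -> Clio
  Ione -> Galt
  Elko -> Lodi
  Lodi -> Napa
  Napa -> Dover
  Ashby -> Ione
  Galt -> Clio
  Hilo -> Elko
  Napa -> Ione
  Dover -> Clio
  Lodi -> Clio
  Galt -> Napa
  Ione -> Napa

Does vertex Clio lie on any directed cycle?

Clio lies on a cycle iff there is a path from Clio back to itself.
Exploring from Clio, it never reaches itself; equivalently, its strongly connected component is a singleton.

No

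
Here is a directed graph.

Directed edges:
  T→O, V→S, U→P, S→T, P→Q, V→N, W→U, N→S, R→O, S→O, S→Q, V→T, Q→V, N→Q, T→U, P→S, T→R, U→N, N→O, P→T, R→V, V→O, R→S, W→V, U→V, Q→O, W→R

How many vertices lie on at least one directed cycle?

A vertex is on a directed cycle iff it belongs to a strongly connected component of size ≥ 2 (or has a self-loop).
The vertices on cycles are {N, P, Q, R, S, T, U, V} — 8 in total.

8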